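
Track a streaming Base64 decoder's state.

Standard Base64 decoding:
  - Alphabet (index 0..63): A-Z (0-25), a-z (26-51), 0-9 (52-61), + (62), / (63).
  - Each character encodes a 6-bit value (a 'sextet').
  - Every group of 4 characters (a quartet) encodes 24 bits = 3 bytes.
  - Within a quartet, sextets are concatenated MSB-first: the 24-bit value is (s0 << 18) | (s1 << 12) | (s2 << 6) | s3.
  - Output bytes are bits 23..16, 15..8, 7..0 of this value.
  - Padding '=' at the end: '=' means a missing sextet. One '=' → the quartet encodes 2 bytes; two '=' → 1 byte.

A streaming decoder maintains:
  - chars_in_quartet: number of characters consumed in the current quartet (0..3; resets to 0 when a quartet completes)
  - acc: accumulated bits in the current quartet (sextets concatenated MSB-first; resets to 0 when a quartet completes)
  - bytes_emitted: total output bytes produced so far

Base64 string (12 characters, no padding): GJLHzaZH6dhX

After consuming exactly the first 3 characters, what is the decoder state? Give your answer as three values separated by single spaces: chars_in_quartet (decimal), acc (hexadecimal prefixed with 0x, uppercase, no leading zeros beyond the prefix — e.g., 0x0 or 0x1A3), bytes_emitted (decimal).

After char 0 ('G'=6): chars_in_quartet=1 acc=0x6 bytes_emitted=0
After char 1 ('J'=9): chars_in_quartet=2 acc=0x189 bytes_emitted=0
After char 2 ('L'=11): chars_in_quartet=3 acc=0x624B bytes_emitted=0

Answer: 3 0x624B 0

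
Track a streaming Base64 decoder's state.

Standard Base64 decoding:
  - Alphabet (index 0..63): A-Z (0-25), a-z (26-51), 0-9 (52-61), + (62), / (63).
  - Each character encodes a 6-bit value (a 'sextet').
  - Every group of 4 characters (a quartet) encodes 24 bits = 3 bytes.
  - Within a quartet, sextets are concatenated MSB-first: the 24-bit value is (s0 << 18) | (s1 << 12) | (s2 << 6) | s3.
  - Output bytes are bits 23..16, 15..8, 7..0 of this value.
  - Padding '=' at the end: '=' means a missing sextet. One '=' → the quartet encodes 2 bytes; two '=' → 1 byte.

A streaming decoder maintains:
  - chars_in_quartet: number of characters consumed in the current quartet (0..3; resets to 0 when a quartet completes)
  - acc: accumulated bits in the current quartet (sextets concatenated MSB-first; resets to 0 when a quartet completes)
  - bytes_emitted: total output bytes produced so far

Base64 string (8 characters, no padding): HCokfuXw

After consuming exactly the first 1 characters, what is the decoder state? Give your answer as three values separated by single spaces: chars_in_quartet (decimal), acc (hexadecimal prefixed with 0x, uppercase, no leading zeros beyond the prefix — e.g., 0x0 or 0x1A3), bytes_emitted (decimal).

After char 0 ('H'=7): chars_in_quartet=1 acc=0x7 bytes_emitted=0

Answer: 1 0x7 0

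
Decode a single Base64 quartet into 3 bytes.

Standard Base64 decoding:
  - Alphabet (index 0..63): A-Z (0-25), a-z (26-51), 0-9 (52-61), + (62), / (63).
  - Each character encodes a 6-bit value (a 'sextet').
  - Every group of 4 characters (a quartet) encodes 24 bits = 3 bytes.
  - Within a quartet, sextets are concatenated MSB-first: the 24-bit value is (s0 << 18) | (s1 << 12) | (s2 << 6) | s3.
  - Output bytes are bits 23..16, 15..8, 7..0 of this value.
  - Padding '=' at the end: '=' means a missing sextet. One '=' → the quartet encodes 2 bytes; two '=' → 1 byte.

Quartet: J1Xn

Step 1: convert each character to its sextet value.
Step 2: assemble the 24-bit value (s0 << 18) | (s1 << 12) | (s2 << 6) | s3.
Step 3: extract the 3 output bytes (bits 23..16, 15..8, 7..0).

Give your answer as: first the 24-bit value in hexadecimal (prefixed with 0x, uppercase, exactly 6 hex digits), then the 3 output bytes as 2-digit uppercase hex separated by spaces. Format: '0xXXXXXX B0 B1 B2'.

Sextets: J=9, 1=53, X=23, n=39
24-bit: (9<<18) | (53<<12) | (23<<6) | 39
      = 0x240000 | 0x035000 | 0x0005C0 | 0x000027
      = 0x2755E7
Bytes: (v>>16)&0xFF=27, (v>>8)&0xFF=55, v&0xFF=E7

Answer: 0x2755E7 27 55 E7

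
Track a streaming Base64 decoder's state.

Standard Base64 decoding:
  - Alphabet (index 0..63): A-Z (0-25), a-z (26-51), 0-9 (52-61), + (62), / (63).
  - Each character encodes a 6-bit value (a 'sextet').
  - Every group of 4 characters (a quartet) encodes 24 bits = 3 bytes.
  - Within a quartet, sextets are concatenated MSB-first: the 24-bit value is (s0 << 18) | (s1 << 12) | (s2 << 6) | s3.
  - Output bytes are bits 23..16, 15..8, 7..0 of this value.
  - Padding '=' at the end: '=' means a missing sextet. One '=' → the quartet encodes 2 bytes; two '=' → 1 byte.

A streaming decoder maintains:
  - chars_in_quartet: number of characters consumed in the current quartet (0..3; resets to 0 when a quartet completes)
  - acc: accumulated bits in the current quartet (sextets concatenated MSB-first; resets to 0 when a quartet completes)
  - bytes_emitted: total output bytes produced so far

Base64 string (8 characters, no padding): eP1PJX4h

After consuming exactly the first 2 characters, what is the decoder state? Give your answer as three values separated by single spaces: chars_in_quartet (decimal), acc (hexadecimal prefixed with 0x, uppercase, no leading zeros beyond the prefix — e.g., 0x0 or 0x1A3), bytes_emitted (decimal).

After char 0 ('e'=30): chars_in_quartet=1 acc=0x1E bytes_emitted=0
After char 1 ('P'=15): chars_in_quartet=2 acc=0x78F bytes_emitted=0

Answer: 2 0x78F 0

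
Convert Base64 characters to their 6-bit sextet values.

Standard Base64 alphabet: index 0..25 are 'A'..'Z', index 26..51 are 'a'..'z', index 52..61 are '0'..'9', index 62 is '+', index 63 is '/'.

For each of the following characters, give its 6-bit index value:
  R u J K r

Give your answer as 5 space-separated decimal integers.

Answer: 17 46 9 10 43

Derivation:
'R': A..Z range, ord('R') − ord('A') = 17
'u': a..z range, 26 + ord('u') − ord('a') = 46
'J': A..Z range, ord('J') − ord('A') = 9
'K': A..Z range, ord('K') − ord('A') = 10
'r': a..z range, 26 + ord('r') − ord('a') = 43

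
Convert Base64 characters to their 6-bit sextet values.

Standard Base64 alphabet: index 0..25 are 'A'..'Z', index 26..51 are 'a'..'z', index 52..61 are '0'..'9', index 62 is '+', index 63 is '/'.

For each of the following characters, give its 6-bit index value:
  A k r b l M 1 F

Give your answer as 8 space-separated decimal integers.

'A': A..Z range, ord('A') − ord('A') = 0
'k': a..z range, 26 + ord('k') − ord('a') = 36
'r': a..z range, 26 + ord('r') − ord('a') = 43
'b': a..z range, 26 + ord('b') − ord('a') = 27
'l': a..z range, 26 + ord('l') − ord('a') = 37
'M': A..Z range, ord('M') − ord('A') = 12
'1': 0..9 range, 52 + ord('1') − ord('0') = 53
'F': A..Z range, ord('F') − ord('A') = 5

Answer: 0 36 43 27 37 12 53 5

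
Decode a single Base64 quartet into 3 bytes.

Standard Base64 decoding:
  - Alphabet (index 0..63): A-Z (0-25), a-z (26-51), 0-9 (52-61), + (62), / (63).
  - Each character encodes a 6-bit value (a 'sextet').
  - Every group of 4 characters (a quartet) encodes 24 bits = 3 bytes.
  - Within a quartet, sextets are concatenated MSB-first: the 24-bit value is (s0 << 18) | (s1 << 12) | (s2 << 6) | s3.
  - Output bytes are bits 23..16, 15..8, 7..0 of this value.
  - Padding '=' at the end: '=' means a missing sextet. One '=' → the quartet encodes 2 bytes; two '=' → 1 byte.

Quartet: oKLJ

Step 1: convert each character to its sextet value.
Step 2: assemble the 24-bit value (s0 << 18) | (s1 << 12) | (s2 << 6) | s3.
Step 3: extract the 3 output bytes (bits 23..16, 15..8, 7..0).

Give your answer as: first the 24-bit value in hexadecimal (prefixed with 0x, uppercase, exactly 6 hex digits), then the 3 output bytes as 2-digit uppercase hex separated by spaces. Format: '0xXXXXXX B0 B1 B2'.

Answer: 0xA0A2C9 A0 A2 C9

Derivation:
Sextets: o=40, K=10, L=11, J=9
24-bit: (40<<18) | (10<<12) | (11<<6) | 9
      = 0xA00000 | 0x00A000 | 0x0002C0 | 0x000009
      = 0xA0A2C9
Bytes: (v>>16)&0xFF=A0, (v>>8)&0xFF=A2, v&0xFF=C9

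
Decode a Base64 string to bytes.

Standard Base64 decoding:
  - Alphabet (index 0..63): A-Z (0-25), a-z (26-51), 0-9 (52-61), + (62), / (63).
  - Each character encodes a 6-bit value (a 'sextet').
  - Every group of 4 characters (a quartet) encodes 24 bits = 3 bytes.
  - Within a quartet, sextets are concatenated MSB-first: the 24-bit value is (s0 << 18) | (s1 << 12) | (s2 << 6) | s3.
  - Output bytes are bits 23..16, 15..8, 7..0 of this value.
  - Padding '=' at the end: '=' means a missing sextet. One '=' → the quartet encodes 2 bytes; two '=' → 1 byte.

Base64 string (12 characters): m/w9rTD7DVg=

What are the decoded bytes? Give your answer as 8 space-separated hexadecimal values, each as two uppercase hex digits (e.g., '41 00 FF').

After char 0 ('m'=38): chars_in_quartet=1 acc=0x26 bytes_emitted=0
After char 1 ('/'=63): chars_in_quartet=2 acc=0x9BF bytes_emitted=0
After char 2 ('w'=48): chars_in_quartet=3 acc=0x26FF0 bytes_emitted=0
After char 3 ('9'=61): chars_in_quartet=4 acc=0x9BFC3D -> emit 9B FC 3D, reset; bytes_emitted=3
After char 4 ('r'=43): chars_in_quartet=1 acc=0x2B bytes_emitted=3
After char 5 ('T'=19): chars_in_quartet=2 acc=0xAD3 bytes_emitted=3
After char 6 ('D'=3): chars_in_quartet=3 acc=0x2B4C3 bytes_emitted=3
After char 7 ('7'=59): chars_in_quartet=4 acc=0xAD30FB -> emit AD 30 FB, reset; bytes_emitted=6
After char 8 ('D'=3): chars_in_quartet=1 acc=0x3 bytes_emitted=6
After char 9 ('V'=21): chars_in_quartet=2 acc=0xD5 bytes_emitted=6
After char 10 ('g'=32): chars_in_quartet=3 acc=0x3560 bytes_emitted=6
Padding '=': partial quartet acc=0x3560 -> emit 0D 58; bytes_emitted=8

Answer: 9B FC 3D AD 30 FB 0D 58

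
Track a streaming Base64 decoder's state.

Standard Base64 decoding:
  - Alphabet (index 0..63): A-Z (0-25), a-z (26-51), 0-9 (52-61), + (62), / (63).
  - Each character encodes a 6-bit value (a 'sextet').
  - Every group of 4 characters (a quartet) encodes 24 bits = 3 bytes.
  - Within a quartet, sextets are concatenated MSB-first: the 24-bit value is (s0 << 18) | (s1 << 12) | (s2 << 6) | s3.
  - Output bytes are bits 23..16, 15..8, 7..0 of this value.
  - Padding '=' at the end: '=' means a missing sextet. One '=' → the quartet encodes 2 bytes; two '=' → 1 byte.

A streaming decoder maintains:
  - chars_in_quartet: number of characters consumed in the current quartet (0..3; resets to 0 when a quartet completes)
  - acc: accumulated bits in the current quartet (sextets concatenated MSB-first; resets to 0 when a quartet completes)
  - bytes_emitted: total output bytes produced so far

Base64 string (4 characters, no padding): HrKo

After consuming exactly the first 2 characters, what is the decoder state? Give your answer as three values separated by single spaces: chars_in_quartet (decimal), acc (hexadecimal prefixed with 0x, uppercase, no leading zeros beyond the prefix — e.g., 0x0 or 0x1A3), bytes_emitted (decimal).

Answer: 2 0x1EB 0

Derivation:
After char 0 ('H'=7): chars_in_quartet=1 acc=0x7 bytes_emitted=0
After char 1 ('r'=43): chars_in_quartet=2 acc=0x1EB bytes_emitted=0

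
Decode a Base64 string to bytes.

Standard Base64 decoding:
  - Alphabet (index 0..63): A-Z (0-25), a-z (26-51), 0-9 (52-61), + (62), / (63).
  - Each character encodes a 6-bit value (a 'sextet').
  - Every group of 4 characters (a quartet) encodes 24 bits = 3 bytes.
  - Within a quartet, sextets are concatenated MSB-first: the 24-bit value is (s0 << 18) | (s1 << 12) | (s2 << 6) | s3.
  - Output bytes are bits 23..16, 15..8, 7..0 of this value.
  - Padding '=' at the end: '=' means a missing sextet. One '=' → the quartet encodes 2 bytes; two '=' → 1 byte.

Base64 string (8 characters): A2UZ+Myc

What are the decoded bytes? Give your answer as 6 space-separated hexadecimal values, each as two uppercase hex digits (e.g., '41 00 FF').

Answer: 03 65 19 F8 CC 9C

Derivation:
After char 0 ('A'=0): chars_in_quartet=1 acc=0x0 bytes_emitted=0
After char 1 ('2'=54): chars_in_quartet=2 acc=0x36 bytes_emitted=0
After char 2 ('U'=20): chars_in_quartet=3 acc=0xD94 bytes_emitted=0
After char 3 ('Z'=25): chars_in_quartet=4 acc=0x36519 -> emit 03 65 19, reset; bytes_emitted=3
After char 4 ('+'=62): chars_in_quartet=1 acc=0x3E bytes_emitted=3
After char 5 ('M'=12): chars_in_quartet=2 acc=0xF8C bytes_emitted=3
After char 6 ('y'=50): chars_in_quartet=3 acc=0x3E332 bytes_emitted=3
After char 7 ('c'=28): chars_in_quartet=4 acc=0xF8CC9C -> emit F8 CC 9C, reset; bytes_emitted=6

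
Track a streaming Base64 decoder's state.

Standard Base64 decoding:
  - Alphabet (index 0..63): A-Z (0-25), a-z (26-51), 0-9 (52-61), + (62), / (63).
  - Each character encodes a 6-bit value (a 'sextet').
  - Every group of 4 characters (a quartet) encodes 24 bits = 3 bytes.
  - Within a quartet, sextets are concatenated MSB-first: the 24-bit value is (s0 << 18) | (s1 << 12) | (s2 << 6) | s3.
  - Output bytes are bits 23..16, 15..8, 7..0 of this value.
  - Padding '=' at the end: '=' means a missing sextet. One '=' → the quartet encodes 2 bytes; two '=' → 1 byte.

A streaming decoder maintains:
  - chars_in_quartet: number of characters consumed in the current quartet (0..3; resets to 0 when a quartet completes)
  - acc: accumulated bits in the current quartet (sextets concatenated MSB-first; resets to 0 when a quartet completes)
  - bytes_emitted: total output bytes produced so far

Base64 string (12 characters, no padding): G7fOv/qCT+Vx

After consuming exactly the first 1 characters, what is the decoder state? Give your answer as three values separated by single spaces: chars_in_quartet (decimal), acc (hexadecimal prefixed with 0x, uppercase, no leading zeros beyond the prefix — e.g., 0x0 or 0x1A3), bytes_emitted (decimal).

After char 0 ('G'=6): chars_in_quartet=1 acc=0x6 bytes_emitted=0

Answer: 1 0x6 0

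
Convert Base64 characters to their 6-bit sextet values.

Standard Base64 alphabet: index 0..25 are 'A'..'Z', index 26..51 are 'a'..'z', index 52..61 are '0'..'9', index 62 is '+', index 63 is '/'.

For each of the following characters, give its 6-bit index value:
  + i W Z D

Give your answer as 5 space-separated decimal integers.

'+': index 62
'i': a..z range, 26 + ord('i') − ord('a') = 34
'W': A..Z range, ord('W') − ord('A') = 22
'Z': A..Z range, ord('Z') − ord('A') = 25
'D': A..Z range, ord('D') − ord('A') = 3

Answer: 62 34 22 25 3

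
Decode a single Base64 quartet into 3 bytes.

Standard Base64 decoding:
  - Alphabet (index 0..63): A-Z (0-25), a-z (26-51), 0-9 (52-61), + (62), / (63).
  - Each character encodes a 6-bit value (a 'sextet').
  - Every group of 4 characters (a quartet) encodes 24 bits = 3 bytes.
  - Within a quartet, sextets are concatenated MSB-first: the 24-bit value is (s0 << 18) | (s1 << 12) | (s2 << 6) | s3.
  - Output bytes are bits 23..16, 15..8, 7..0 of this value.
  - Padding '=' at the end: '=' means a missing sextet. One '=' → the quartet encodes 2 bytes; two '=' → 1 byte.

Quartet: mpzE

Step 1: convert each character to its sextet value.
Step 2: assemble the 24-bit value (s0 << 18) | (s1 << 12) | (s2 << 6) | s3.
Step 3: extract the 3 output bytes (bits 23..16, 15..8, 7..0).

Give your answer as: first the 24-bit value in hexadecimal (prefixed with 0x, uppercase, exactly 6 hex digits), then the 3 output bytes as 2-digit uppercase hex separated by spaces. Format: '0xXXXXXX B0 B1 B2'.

Sextets: m=38, p=41, z=51, E=4
24-bit: (38<<18) | (41<<12) | (51<<6) | 4
      = 0x980000 | 0x029000 | 0x000CC0 | 0x000004
      = 0x9A9CC4
Bytes: (v>>16)&0xFF=9A, (v>>8)&0xFF=9C, v&0xFF=C4

Answer: 0x9A9CC4 9A 9C C4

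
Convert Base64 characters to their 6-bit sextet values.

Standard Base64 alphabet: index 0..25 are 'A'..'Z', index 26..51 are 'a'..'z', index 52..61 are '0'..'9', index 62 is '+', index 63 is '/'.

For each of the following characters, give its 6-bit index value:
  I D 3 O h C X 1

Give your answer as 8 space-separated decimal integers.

'I': A..Z range, ord('I') − ord('A') = 8
'D': A..Z range, ord('D') − ord('A') = 3
'3': 0..9 range, 52 + ord('3') − ord('0') = 55
'O': A..Z range, ord('O') − ord('A') = 14
'h': a..z range, 26 + ord('h') − ord('a') = 33
'C': A..Z range, ord('C') − ord('A') = 2
'X': A..Z range, ord('X') − ord('A') = 23
'1': 0..9 range, 52 + ord('1') − ord('0') = 53

Answer: 8 3 55 14 33 2 23 53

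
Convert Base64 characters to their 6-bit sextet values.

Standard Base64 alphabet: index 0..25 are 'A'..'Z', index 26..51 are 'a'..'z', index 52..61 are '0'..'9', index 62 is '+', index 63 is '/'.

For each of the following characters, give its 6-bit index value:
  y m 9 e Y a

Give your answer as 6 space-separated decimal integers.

Answer: 50 38 61 30 24 26

Derivation:
'y': a..z range, 26 + ord('y') − ord('a') = 50
'm': a..z range, 26 + ord('m') − ord('a') = 38
'9': 0..9 range, 52 + ord('9') − ord('0') = 61
'e': a..z range, 26 + ord('e') − ord('a') = 30
'Y': A..Z range, ord('Y') − ord('A') = 24
'a': a..z range, 26 + ord('a') − ord('a') = 26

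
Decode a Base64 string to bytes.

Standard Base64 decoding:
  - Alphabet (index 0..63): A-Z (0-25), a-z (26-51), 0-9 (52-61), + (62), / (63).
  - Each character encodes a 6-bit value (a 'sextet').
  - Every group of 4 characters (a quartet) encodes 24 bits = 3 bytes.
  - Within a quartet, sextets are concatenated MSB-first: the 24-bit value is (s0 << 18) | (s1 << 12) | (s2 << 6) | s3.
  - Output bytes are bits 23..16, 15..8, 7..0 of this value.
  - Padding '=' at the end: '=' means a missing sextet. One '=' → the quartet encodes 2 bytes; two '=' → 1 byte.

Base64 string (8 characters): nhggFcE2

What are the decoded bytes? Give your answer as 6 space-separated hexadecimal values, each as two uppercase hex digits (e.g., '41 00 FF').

Answer: 9E 18 20 15 C1 36

Derivation:
After char 0 ('n'=39): chars_in_quartet=1 acc=0x27 bytes_emitted=0
After char 1 ('h'=33): chars_in_quartet=2 acc=0x9E1 bytes_emitted=0
After char 2 ('g'=32): chars_in_quartet=3 acc=0x27860 bytes_emitted=0
After char 3 ('g'=32): chars_in_quartet=4 acc=0x9E1820 -> emit 9E 18 20, reset; bytes_emitted=3
After char 4 ('F'=5): chars_in_quartet=1 acc=0x5 bytes_emitted=3
After char 5 ('c'=28): chars_in_quartet=2 acc=0x15C bytes_emitted=3
After char 6 ('E'=4): chars_in_quartet=3 acc=0x5704 bytes_emitted=3
After char 7 ('2'=54): chars_in_quartet=4 acc=0x15C136 -> emit 15 C1 36, reset; bytes_emitted=6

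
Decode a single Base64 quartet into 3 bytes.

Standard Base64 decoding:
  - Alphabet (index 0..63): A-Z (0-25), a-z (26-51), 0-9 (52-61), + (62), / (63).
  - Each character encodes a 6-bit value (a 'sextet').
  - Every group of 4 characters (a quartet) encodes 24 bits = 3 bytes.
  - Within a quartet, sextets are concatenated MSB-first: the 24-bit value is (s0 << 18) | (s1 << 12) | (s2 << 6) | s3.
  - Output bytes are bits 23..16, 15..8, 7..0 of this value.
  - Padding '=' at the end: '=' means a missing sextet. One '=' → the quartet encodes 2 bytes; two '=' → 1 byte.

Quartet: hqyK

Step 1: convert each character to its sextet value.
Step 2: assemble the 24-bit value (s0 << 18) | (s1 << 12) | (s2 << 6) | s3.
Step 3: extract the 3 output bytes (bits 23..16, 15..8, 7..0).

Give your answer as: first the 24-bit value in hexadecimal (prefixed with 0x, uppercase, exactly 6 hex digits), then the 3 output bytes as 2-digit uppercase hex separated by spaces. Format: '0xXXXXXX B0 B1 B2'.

Answer: 0x86AC8A 86 AC 8A

Derivation:
Sextets: h=33, q=42, y=50, K=10
24-bit: (33<<18) | (42<<12) | (50<<6) | 10
      = 0x840000 | 0x02A000 | 0x000C80 | 0x00000A
      = 0x86AC8A
Bytes: (v>>16)&0xFF=86, (v>>8)&0xFF=AC, v&0xFF=8A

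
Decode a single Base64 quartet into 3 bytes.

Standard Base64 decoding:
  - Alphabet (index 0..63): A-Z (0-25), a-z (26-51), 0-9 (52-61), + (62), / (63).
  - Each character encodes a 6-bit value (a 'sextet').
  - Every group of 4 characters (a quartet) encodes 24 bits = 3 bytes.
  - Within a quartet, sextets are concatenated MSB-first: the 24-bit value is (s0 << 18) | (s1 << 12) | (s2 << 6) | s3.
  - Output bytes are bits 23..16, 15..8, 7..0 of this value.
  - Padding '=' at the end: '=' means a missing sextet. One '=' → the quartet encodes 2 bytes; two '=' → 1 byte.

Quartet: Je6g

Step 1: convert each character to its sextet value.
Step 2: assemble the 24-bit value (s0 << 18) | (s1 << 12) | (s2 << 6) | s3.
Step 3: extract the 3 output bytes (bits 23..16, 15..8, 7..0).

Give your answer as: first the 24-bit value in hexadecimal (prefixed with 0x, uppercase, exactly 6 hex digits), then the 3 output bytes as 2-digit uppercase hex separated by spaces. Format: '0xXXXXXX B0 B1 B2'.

Sextets: J=9, e=30, 6=58, g=32
24-bit: (9<<18) | (30<<12) | (58<<6) | 32
      = 0x240000 | 0x01E000 | 0x000E80 | 0x000020
      = 0x25EEA0
Bytes: (v>>16)&0xFF=25, (v>>8)&0xFF=EE, v&0xFF=A0

Answer: 0x25EEA0 25 EE A0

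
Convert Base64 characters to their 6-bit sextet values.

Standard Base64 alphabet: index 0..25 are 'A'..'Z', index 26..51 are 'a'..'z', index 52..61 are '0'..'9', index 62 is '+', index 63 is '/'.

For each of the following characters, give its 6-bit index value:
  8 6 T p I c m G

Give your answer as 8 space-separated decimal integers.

'8': 0..9 range, 52 + ord('8') − ord('0') = 60
'6': 0..9 range, 52 + ord('6') − ord('0') = 58
'T': A..Z range, ord('T') − ord('A') = 19
'p': a..z range, 26 + ord('p') − ord('a') = 41
'I': A..Z range, ord('I') − ord('A') = 8
'c': a..z range, 26 + ord('c') − ord('a') = 28
'm': a..z range, 26 + ord('m') − ord('a') = 38
'G': A..Z range, ord('G') − ord('A') = 6

Answer: 60 58 19 41 8 28 38 6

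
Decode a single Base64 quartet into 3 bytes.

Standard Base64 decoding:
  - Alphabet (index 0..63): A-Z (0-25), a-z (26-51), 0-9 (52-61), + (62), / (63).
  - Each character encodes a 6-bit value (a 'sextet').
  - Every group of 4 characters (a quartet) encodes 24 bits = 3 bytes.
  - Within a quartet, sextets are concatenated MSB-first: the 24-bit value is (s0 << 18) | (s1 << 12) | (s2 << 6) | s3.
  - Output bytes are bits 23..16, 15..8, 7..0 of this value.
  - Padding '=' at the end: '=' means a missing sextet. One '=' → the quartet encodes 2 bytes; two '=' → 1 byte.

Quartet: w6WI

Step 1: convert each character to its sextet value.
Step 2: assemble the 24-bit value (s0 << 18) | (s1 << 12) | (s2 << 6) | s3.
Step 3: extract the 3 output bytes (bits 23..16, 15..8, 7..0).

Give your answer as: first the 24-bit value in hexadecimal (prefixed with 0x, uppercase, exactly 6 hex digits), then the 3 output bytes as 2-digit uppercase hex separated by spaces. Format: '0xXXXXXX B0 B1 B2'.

Sextets: w=48, 6=58, W=22, I=8
24-bit: (48<<18) | (58<<12) | (22<<6) | 8
      = 0xC00000 | 0x03A000 | 0x000580 | 0x000008
      = 0xC3A588
Bytes: (v>>16)&0xFF=C3, (v>>8)&0xFF=A5, v&0xFF=88

Answer: 0xC3A588 C3 A5 88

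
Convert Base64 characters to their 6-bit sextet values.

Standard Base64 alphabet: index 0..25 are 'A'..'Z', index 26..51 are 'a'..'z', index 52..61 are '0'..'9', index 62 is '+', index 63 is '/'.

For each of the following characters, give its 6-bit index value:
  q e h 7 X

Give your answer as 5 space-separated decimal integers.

'q': a..z range, 26 + ord('q') − ord('a') = 42
'e': a..z range, 26 + ord('e') − ord('a') = 30
'h': a..z range, 26 + ord('h') − ord('a') = 33
'7': 0..9 range, 52 + ord('7') − ord('0') = 59
'X': A..Z range, ord('X') − ord('A') = 23

Answer: 42 30 33 59 23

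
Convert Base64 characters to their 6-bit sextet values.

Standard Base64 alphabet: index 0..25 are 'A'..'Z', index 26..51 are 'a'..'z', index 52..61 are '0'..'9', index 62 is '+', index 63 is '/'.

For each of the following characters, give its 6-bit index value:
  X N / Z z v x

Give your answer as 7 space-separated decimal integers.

'X': A..Z range, ord('X') − ord('A') = 23
'N': A..Z range, ord('N') − ord('A') = 13
'/': index 63
'Z': A..Z range, ord('Z') − ord('A') = 25
'z': a..z range, 26 + ord('z') − ord('a') = 51
'v': a..z range, 26 + ord('v') − ord('a') = 47
'x': a..z range, 26 + ord('x') − ord('a') = 49

Answer: 23 13 63 25 51 47 49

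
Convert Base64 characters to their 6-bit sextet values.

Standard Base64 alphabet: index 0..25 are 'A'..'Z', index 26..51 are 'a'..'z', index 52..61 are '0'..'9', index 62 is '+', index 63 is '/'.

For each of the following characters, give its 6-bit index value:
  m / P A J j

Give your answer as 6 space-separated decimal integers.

'm': a..z range, 26 + ord('m') − ord('a') = 38
'/': index 63
'P': A..Z range, ord('P') − ord('A') = 15
'A': A..Z range, ord('A') − ord('A') = 0
'J': A..Z range, ord('J') − ord('A') = 9
'j': a..z range, 26 + ord('j') − ord('a') = 35

Answer: 38 63 15 0 9 35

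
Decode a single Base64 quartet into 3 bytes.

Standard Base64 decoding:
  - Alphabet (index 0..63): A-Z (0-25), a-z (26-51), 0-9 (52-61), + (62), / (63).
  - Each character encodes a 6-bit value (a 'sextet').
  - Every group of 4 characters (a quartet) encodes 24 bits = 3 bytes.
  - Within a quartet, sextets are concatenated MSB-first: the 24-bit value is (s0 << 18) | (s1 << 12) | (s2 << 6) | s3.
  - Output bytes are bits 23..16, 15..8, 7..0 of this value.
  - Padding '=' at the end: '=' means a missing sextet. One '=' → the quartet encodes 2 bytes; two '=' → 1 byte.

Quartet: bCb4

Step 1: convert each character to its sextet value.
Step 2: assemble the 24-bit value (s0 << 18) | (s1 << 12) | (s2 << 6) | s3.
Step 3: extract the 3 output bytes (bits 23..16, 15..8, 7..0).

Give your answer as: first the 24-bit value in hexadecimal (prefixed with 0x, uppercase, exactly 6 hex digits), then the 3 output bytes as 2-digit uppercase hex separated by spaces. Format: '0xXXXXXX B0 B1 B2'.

Answer: 0x6C26F8 6C 26 F8

Derivation:
Sextets: b=27, C=2, b=27, 4=56
24-bit: (27<<18) | (2<<12) | (27<<6) | 56
      = 0x6C0000 | 0x002000 | 0x0006C0 | 0x000038
      = 0x6C26F8
Bytes: (v>>16)&0xFF=6C, (v>>8)&0xFF=26, v&0xFF=F8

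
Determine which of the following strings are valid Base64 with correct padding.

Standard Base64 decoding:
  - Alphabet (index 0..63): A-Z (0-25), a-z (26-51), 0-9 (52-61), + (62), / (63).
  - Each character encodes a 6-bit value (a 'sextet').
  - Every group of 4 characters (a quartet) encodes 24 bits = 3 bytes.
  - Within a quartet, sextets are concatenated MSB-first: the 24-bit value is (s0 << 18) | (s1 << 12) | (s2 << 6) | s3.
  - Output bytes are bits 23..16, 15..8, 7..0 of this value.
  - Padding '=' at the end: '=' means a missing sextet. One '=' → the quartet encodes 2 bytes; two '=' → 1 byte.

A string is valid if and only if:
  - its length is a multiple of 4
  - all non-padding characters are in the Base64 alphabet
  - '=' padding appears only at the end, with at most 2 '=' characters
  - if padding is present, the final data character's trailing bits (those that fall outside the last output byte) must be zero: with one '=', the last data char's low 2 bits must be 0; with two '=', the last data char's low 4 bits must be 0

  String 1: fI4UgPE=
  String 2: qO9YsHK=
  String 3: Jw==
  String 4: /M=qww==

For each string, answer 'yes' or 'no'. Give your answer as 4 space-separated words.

String 1: 'fI4UgPE=' → valid
String 2: 'qO9YsHK=' → invalid (bad trailing bits)
String 3: 'Jw==' → valid
String 4: '/M=qww==' → invalid (bad char(s): ['=']; '=' in middle)

Answer: yes no yes no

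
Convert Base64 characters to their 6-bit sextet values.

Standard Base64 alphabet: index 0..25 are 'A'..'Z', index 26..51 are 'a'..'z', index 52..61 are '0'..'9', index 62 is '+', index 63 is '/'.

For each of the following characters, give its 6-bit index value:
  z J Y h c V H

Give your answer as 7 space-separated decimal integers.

Answer: 51 9 24 33 28 21 7

Derivation:
'z': a..z range, 26 + ord('z') − ord('a') = 51
'J': A..Z range, ord('J') − ord('A') = 9
'Y': A..Z range, ord('Y') − ord('A') = 24
'h': a..z range, 26 + ord('h') − ord('a') = 33
'c': a..z range, 26 + ord('c') − ord('a') = 28
'V': A..Z range, ord('V') − ord('A') = 21
'H': A..Z range, ord('H') − ord('A') = 7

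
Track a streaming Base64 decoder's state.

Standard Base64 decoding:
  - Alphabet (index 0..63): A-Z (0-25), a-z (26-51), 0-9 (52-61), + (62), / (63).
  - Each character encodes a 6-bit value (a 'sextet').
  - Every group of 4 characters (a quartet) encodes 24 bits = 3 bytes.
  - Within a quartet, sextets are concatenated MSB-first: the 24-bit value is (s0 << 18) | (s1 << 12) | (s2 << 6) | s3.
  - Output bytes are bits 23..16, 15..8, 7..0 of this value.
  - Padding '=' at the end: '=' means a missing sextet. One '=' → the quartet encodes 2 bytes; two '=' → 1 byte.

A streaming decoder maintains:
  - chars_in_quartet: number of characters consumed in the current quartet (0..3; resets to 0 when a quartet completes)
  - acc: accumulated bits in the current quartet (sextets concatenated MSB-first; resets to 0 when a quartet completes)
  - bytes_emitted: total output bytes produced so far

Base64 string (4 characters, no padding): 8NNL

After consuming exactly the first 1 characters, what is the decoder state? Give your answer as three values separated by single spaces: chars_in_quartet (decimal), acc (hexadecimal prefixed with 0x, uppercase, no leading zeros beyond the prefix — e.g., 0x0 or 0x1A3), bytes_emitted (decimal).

Answer: 1 0x3C 0

Derivation:
After char 0 ('8'=60): chars_in_quartet=1 acc=0x3C bytes_emitted=0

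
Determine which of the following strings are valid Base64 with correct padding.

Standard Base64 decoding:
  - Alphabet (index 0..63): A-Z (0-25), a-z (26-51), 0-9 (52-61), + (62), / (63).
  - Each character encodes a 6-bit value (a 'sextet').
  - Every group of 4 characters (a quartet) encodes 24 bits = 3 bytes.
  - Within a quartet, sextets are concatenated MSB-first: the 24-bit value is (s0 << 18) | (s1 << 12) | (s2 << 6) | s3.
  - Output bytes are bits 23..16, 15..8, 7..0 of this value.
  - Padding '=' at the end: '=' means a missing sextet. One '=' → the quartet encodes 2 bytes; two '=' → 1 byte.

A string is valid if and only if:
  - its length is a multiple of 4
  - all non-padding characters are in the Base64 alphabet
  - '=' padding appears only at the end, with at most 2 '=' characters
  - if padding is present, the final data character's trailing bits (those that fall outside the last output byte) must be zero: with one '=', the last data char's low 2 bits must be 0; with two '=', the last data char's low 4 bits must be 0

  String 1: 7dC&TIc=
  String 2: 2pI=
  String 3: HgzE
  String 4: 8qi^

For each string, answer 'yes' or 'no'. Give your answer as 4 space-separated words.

String 1: '7dC&TIc=' → invalid (bad char(s): ['&'])
String 2: '2pI=' → valid
String 3: 'HgzE' → valid
String 4: '8qi^' → invalid (bad char(s): ['^'])

Answer: no yes yes no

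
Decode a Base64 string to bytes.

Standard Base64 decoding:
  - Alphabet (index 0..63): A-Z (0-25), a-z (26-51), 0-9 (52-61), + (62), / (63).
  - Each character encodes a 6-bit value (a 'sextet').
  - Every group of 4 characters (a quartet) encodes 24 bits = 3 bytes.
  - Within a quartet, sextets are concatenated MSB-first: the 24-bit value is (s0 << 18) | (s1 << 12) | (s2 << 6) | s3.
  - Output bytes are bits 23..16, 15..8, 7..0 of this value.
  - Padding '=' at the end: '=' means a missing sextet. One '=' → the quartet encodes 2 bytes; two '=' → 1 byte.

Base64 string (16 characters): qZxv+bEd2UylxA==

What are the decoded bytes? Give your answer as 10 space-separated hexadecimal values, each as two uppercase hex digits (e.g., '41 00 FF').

After char 0 ('q'=42): chars_in_quartet=1 acc=0x2A bytes_emitted=0
After char 1 ('Z'=25): chars_in_quartet=2 acc=0xA99 bytes_emitted=0
After char 2 ('x'=49): chars_in_quartet=3 acc=0x2A671 bytes_emitted=0
After char 3 ('v'=47): chars_in_quartet=4 acc=0xA99C6F -> emit A9 9C 6F, reset; bytes_emitted=3
After char 4 ('+'=62): chars_in_quartet=1 acc=0x3E bytes_emitted=3
After char 5 ('b'=27): chars_in_quartet=2 acc=0xF9B bytes_emitted=3
After char 6 ('E'=4): chars_in_quartet=3 acc=0x3E6C4 bytes_emitted=3
After char 7 ('d'=29): chars_in_quartet=4 acc=0xF9B11D -> emit F9 B1 1D, reset; bytes_emitted=6
After char 8 ('2'=54): chars_in_quartet=1 acc=0x36 bytes_emitted=6
After char 9 ('U'=20): chars_in_quartet=2 acc=0xD94 bytes_emitted=6
After char 10 ('y'=50): chars_in_quartet=3 acc=0x36532 bytes_emitted=6
After char 11 ('l'=37): chars_in_quartet=4 acc=0xD94CA5 -> emit D9 4C A5, reset; bytes_emitted=9
After char 12 ('x'=49): chars_in_quartet=1 acc=0x31 bytes_emitted=9
After char 13 ('A'=0): chars_in_quartet=2 acc=0xC40 bytes_emitted=9
Padding '==': partial quartet acc=0xC40 -> emit C4; bytes_emitted=10

Answer: A9 9C 6F F9 B1 1D D9 4C A5 C4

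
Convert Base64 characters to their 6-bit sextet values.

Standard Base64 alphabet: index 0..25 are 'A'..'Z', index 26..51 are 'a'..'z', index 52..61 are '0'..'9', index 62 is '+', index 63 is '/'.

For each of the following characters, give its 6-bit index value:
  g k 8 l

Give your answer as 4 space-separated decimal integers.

Answer: 32 36 60 37

Derivation:
'g': a..z range, 26 + ord('g') − ord('a') = 32
'k': a..z range, 26 + ord('k') − ord('a') = 36
'8': 0..9 range, 52 + ord('8') − ord('0') = 60
'l': a..z range, 26 + ord('l') − ord('a') = 37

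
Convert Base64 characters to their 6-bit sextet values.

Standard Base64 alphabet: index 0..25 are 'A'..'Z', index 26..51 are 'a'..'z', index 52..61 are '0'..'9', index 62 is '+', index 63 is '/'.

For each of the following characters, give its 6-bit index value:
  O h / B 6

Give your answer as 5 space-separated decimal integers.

Answer: 14 33 63 1 58

Derivation:
'O': A..Z range, ord('O') − ord('A') = 14
'h': a..z range, 26 + ord('h') − ord('a') = 33
'/': index 63
'B': A..Z range, ord('B') − ord('A') = 1
'6': 0..9 range, 52 + ord('6') − ord('0') = 58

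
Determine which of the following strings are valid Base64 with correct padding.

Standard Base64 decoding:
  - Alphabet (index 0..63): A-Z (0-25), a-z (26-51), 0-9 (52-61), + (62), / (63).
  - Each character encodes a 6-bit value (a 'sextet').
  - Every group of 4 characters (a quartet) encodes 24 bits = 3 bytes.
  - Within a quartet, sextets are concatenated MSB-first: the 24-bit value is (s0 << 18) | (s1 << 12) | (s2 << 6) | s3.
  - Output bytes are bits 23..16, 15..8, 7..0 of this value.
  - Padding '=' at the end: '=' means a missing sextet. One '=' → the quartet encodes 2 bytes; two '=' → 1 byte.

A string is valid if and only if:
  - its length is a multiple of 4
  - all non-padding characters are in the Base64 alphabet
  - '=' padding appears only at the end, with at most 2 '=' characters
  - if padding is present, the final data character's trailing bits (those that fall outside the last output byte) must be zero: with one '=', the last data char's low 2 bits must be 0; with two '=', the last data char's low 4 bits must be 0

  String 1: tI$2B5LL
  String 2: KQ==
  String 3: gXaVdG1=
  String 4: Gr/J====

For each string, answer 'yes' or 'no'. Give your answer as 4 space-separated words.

String 1: 'tI$2B5LL' → invalid (bad char(s): ['$'])
String 2: 'KQ==' → valid
String 3: 'gXaVdG1=' → invalid (bad trailing bits)
String 4: 'Gr/J====' → invalid (4 pad chars (max 2))

Answer: no yes no no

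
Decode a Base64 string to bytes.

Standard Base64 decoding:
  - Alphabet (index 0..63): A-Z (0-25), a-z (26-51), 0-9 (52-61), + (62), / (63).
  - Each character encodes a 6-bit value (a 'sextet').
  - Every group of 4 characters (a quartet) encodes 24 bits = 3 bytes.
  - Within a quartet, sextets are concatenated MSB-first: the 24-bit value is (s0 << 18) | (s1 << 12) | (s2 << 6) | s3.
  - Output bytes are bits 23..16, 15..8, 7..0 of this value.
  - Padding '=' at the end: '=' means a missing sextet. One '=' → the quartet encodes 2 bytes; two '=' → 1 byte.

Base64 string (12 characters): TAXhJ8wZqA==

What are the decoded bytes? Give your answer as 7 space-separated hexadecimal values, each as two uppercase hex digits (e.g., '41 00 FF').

After char 0 ('T'=19): chars_in_quartet=1 acc=0x13 bytes_emitted=0
After char 1 ('A'=0): chars_in_quartet=2 acc=0x4C0 bytes_emitted=0
After char 2 ('X'=23): chars_in_quartet=3 acc=0x13017 bytes_emitted=0
After char 3 ('h'=33): chars_in_quartet=4 acc=0x4C05E1 -> emit 4C 05 E1, reset; bytes_emitted=3
After char 4 ('J'=9): chars_in_quartet=1 acc=0x9 bytes_emitted=3
After char 5 ('8'=60): chars_in_quartet=2 acc=0x27C bytes_emitted=3
After char 6 ('w'=48): chars_in_quartet=3 acc=0x9F30 bytes_emitted=3
After char 7 ('Z'=25): chars_in_quartet=4 acc=0x27CC19 -> emit 27 CC 19, reset; bytes_emitted=6
After char 8 ('q'=42): chars_in_quartet=1 acc=0x2A bytes_emitted=6
After char 9 ('A'=0): chars_in_quartet=2 acc=0xA80 bytes_emitted=6
Padding '==': partial quartet acc=0xA80 -> emit A8; bytes_emitted=7

Answer: 4C 05 E1 27 CC 19 A8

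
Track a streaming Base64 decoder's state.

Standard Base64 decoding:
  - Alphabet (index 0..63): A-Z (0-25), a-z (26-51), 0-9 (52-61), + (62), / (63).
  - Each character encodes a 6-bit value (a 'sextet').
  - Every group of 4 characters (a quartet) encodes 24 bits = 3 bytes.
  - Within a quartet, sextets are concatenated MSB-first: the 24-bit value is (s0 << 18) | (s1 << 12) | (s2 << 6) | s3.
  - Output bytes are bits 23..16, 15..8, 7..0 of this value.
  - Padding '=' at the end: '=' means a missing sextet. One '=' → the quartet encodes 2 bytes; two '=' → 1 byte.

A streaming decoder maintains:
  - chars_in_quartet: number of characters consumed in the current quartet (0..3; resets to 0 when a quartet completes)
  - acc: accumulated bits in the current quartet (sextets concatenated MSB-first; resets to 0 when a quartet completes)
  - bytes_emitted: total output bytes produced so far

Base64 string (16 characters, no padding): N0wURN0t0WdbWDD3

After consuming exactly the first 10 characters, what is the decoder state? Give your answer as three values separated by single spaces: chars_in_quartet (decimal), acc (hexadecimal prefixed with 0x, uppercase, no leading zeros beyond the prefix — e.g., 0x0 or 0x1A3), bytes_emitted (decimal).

After char 0 ('N'=13): chars_in_quartet=1 acc=0xD bytes_emitted=0
After char 1 ('0'=52): chars_in_quartet=2 acc=0x374 bytes_emitted=0
After char 2 ('w'=48): chars_in_quartet=3 acc=0xDD30 bytes_emitted=0
After char 3 ('U'=20): chars_in_quartet=4 acc=0x374C14 -> emit 37 4C 14, reset; bytes_emitted=3
After char 4 ('R'=17): chars_in_quartet=1 acc=0x11 bytes_emitted=3
After char 5 ('N'=13): chars_in_quartet=2 acc=0x44D bytes_emitted=3
After char 6 ('0'=52): chars_in_quartet=3 acc=0x11374 bytes_emitted=3
After char 7 ('t'=45): chars_in_quartet=4 acc=0x44DD2D -> emit 44 DD 2D, reset; bytes_emitted=6
After char 8 ('0'=52): chars_in_quartet=1 acc=0x34 bytes_emitted=6
After char 9 ('W'=22): chars_in_quartet=2 acc=0xD16 bytes_emitted=6

Answer: 2 0xD16 6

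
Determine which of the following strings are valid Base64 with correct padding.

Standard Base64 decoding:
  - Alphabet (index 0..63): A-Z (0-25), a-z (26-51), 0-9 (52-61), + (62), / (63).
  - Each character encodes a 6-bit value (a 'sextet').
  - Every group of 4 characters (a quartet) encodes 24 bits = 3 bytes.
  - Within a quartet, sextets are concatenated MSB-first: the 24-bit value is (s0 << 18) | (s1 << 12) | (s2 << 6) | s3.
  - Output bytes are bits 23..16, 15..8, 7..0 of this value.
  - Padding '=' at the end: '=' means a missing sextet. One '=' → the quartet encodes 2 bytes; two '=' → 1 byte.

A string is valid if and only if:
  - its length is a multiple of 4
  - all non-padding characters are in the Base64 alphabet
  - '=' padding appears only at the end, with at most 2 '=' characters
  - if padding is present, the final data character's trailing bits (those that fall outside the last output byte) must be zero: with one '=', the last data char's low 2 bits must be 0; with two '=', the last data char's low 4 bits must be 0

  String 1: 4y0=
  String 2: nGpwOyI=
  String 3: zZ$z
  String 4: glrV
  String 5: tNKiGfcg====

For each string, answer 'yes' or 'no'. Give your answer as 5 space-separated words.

Answer: yes yes no yes no

Derivation:
String 1: '4y0=' → valid
String 2: 'nGpwOyI=' → valid
String 3: 'zZ$z' → invalid (bad char(s): ['$'])
String 4: 'glrV' → valid
String 5: 'tNKiGfcg====' → invalid (4 pad chars (max 2))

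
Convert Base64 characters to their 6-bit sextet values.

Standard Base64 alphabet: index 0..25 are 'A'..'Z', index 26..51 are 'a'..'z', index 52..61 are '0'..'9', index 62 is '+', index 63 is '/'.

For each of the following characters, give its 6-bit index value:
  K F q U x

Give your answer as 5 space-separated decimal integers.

'K': A..Z range, ord('K') − ord('A') = 10
'F': A..Z range, ord('F') − ord('A') = 5
'q': a..z range, 26 + ord('q') − ord('a') = 42
'U': A..Z range, ord('U') − ord('A') = 20
'x': a..z range, 26 + ord('x') − ord('a') = 49

Answer: 10 5 42 20 49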